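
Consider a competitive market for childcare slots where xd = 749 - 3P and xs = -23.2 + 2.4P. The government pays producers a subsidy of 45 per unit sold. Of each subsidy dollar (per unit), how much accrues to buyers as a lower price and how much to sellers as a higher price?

Pre-subsidy: 749 - 3P = -23.2 + 2.4P gives P* = 143, x* = 320.
With the subsidy, sellers receive Ps = Pb + 45 for each unit, where Pb is the price buyers pay.
Supply in terms of Pb becomes xs = -23.2 + 2.4(Pb + 45) = 84.8 + 2.4Pb. Setting this equal to demand: 749 - 3Pb = 84.8 + 2.4Pb, so Pb = 123.
Sellers receive Ps = 123 + 45 = 168; x' = 749 − 3·123 = 380.
Buyers' price falls by P* − Pb = 143 − 123 = 20; sellers' price rises by Ps − P* = 168 − 143 = 25.

Buyers gain 20 per unit; sellers gain 25 per unit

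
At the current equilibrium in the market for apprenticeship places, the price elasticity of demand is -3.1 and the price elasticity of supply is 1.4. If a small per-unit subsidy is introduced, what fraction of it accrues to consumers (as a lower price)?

Consumer share = 14/45

For a small subsidy around the equilibrium, the benefit split depends on the relative slopes, which at a point are proportional to the elasticities.
Buyer share = εs/(εs + |εd|) = 1.4/(1.4 + 3.1) = 14/45; seller share = |εd|/(εs + |εd|) = 31/45.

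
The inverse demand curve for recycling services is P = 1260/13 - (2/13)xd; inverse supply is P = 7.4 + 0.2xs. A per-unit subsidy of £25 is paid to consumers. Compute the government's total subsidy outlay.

Government cost = 186100/23

Pre-subsidy: 1260/13 - (2/13)x = 7.4 + 0.2x gives x* = 253 and P* = 58.
With the rebate, buyers effectively pay Pb = Ps − 25, where Ps is the price sellers receive.
On the curves, Pb = 1260/13 - (2/13)x and Ps = 7.4 + 0.2x; the wedge Ps − Pb = 25 gives 7.4 + 0.2x − (1260/13 - (2/13)x) = 25, so x' = 7444/23.
Then Pb = 1260/13 − (2/13)·(7444/23) = 1084/23 and Ps = 7.4 + 0.2·(7444/23) = 1659/23.
Government outlay = subsidy × quantity = 25 × 7444/23 = 186100/23.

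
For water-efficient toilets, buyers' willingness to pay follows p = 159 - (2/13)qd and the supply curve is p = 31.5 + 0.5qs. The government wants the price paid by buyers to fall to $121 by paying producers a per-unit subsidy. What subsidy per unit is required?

At a buyer price of 121, quantity demanded is 1033.5 − 6.5·121 = 247.
Sellers supply 247 only when they receive ps = 31.5 + 0.5·247 = 155.
s = ps − pb = 155 − 121 = 34.

Required subsidy s = $34 per unit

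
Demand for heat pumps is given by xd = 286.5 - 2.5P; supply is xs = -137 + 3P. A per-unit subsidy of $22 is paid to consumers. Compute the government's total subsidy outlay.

Government cost = $2728

Pre-subsidy: 286.5 - 2.5P = -137 + 3P gives P* = 77, x* = 94.
With the rebate, buyers effectively pay Pb = Ps − 22, where Ps is the price sellers receive.
Demand in terms of Ps becomes xd = 286.5 − 2.5(Ps − 22) = 341.5 - 2.5Ps. Setting this equal to supply: 341.5 - 2.5Ps = -137 + 3Ps, so Ps = 87.
Buyers pay Pb = 87 − 22 = 65; x' = -137 + 3·87 = 124.
Government outlay = subsidy × quantity = 22 × 124 = 2728.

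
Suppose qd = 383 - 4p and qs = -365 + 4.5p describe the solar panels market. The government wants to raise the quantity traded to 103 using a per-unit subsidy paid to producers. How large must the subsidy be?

Required subsidy s = 34 per unit

At q = 103, invert demand for the buyer price: pb = (383 − 103)/4 = 70; invert supply for the seller price: ps = (103 − (-365))/4.5 = 104.
The subsidy must fill the gap: s = ps − pb = 104 − 70 = 34.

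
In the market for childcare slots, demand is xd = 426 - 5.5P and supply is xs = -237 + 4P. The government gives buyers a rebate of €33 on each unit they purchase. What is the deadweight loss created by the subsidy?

Deadweight loss = 23958/19

Pre-subsidy: 426 - 5.5P = -237 + 4P gives P* = 1326/19, x* = 801/19.
With the rebate, buyers effectively pay Pb = Ps − 33, where Ps is the price sellers receive.
Demand in terms of Ps becomes xd = 426 − 5.5(Ps − 33) = 607.5 - 5.5Ps. Setting this equal to supply: 607.5 - 5.5Ps = -237 + 4Ps, so Ps = 1689/19.
Buyers pay Pb = 1689/19 − 33 = 1062/19; x' = -237 + 4·(1689/19) = 2253/19.
The subsidy expands output by 2253/19 − 801/19 = 1452/19 past the efficient level; on those units the gap between marginal cost and willingness to pay runs from 0 up to 33.
DWL = ½ × 33 × 1452/19 = 23958/19.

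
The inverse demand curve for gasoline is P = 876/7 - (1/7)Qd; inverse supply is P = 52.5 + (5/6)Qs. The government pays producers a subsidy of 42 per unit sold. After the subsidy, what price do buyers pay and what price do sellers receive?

Pre-subsidy: 876/7 - (1/7)Q = 52.5 + (5/6)Q gives Q* = 3051/41 and P* = 4695/41.
With the subsidy, sellers receive Ps = Pb + 42 for each unit, where Pb is the price buyers pay.
On the curves, Pb = 876/7 - (1/7)Q and Ps = 52.5 + (5/6)Q; the wedge Ps − Pb = 42 gives 52.5 + (5/6)Q − (876/7 - (1/7)Q) = 42, so Q' = 4815/41.
Then Pb = 876/7 − (1/7)·(4815/41) = 4443/41 and Ps = 52.5 + (5/6)·(4815/41) = 6165/41.

Buyers pay 4443/41; sellers receive 6165/41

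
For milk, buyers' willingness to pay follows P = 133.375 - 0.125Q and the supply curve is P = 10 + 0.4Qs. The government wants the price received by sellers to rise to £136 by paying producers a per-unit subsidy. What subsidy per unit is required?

Required subsidy s = £42 per unit

At a seller price of 136, quantity supplied is -25 + 2.5·136 = 315.
Buyers absorb 315 only when they pay Pb = 133.375 − 0.125·315 = 94.
s = Ps − Pb = 136 − 94 = 42.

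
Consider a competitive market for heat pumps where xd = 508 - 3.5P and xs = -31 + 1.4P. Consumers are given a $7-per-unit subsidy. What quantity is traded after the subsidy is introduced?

x' = 130

Pre-subsidy: 508 - 3.5P = -31 + 1.4P gives P* = 110, x* = 123.
With the rebate, buyers effectively pay Pb = Ps − 7, where Ps is the price sellers receive.
Demand in terms of Ps becomes xd = 508 − 3.5(Ps − 7) = 532.5 - 3.5Ps. Setting this equal to supply: 532.5 - 3.5Ps = -31 + 1.4Ps, so Ps = 115.
Buyers pay Pb = 115 − 7 = 108; x' = -31 + 1.4·115 = 130.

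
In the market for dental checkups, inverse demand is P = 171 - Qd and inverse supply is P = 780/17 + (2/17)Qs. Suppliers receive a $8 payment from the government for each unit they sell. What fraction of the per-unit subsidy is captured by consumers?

Consumer share = 17/19

Pre-subsidy: 171 - Q = 780/17 + (2/17)Q gives Q* = 2127/19 and P* = 1122/19.
With the subsidy, sellers receive Ps = Pb + 8 for each unit, where Pb is the price buyers pay.
On the curves, Pb = 171 - Q and Ps = 780/17 + (2/17)Q; the wedge Ps − Pb = 8 gives 780/17 + (2/17)Q − (171 - Q) = 8, so Q' = 2263/19.
Then Pb = 171 − 1·(2263/19) = 986/19 and Ps = 780/17 + (2/17)·(2263/19) = 1138/19.
Buyers' price falls by P* − Pb = 1122/19 − 986/19 = 136/19; sellers' price rises by Ps − P* = 1138/19 − 1122/19 = 16/19.
So consumers capture (136/19)/8 = 17/19 of each unit of subsidy.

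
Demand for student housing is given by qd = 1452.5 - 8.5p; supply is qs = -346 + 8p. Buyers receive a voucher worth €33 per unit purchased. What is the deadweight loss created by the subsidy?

Pre-subsidy: 1452.5 - 8.5p = -346 + 8p gives p* = 109, q* = 526.
With the rebate, buyers effectively pay pb = ps − 33, where ps is the price sellers receive.
Demand in terms of ps becomes qd = 1452.5 − 8.5(ps − 33) = 1733 - 8.5ps. Setting this equal to supply: 1733 - 8.5ps = -346 + 8ps, so ps = 126.
Buyers pay pb = 126 − 33 = 93; q' = -346 + 8·126 = 662.
The subsidy expands output by 662 − 526 = 136 past the efficient level; on those units the gap between marginal cost and willingness to pay runs from 0 up to 33.
DWL = ½ × 33 × 136 = 2244.

Deadweight loss = €2244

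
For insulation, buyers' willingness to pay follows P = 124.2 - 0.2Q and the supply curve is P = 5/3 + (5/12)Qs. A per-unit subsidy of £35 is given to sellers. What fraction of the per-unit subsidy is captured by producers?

Pre-subsidy: 124.2 - 0.2Q = 5/3 + (5/12)Q gives Q* = 7352/37 and P* = 3125/37.
With the subsidy, sellers receive Ps = Pb + 35 for each unit, where Pb is the price buyers pay.
On the curves, Pb = 124.2 - 0.2Q and Ps = 5/3 + (5/12)Q; the wedge Ps − Pb = 35 gives 5/3 + (5/12)Q − (124.2 - 0.2Q) = 35, so Q' = 9452/37.
Then Pb = 124.2 − 0.2·(9452/37) = 2705/37 and Ps = 5/3 + (5/12)·(9452/37) = 4000/37.
Buyers' price falls by P* − Pb = 3125/37 − 2705/37 = 420/37; sellers' price rises by Ps − P* = 4000/37 − 3125/37 = 875/37.
So producers capture (875/37)/35 = 25/37 of each unit of subsidy.

Producer share = 25/37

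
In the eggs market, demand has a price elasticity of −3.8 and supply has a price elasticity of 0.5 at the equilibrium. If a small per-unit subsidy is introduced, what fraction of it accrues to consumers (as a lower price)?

For a small subsidy around the equilibrium, the benefit split depends on the relative slopes, which at a point are proportional to the elasticities.
Buyer share = εs/(εs + |εd|) = 0.5/(0.5 + 3.8) = 5/43; seller share = |εd|/(εs + |εd|) = 38/43.

Consumer share = 5/43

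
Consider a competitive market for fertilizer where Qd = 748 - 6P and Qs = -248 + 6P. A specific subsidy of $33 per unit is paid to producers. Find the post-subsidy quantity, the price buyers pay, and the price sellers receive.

Q' = 349; buyers pay $66.5; sellers receive $99.5

Pre-subsidy: 748 - 6P = -248 + 6P gives P* = 83, Q* = 250.
With the subsidy, sellers receive Ps = Pb + 33 for each unit, where Pb is the price buyers pay.
Supply in terms of Pb becomes Qs = -248 + 6(Pb + 33) = -50 + 6Pb. Setting this equal to demand: 748 - 6Pb = -50 + 6Pb, so Pb = 66.5.
Sellers receive Ps = 66.5 + 33 = 99.5; Q' = 748 − 6·66.5 = 349.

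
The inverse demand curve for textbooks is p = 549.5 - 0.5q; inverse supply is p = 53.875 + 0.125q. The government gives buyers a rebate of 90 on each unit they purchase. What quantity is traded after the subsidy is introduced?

q' = 937

Pre-subsidy: 549.5 - 0.5q = 53.875 + 0.125q gives q* = 793 and p* = 153.
With the rebate, buyers effectively pay pb = ps − 90, where ps is the price sellers receive.
On the curves, pb = 549.5 - 0.5q and ps = 53.875 + 0.125q; the wedge ps − pb = 90 gives 53.875 + 0.125q − (549.5 - 0.5q) = 90, so q' = 937.
Then pb = 549.5 − 0.5·937 = 81 and ps = 53.875 + 0.125·937 = 171.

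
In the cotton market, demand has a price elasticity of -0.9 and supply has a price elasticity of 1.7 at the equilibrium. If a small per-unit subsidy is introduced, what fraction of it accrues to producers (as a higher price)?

Producer share = 9/26

For a small subsidy around the equilibrium, the benefit split depends on the relative slopes, which at a point are proportional to the elasticities.
Buyer share = εs/(εs + |εd|) = 1.7/(1.7 + 0.9) = 17/26; seller share = |εd|/(εs + |εd|) = 9/26.
So producers capture 9/26 of the subsidy.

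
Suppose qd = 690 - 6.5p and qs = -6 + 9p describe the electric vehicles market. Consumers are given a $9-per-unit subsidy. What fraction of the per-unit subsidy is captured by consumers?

Consumer share = 18/31

Pre-subsidy: 690 - 6.5p = -6 + 9p gives p* = 1392/31, q* = 12342/31.
With the rebate, buyers effectively pay pb = ps − 9, where ps is the price sellers receive.
Demand in terms of ps becomes qd = 690 − 6.5(ps − 9) = 748.5 - 6.5ps. Setting this equal to supply: 748.5 - 6.5ps = -6 + 9ps, so ps = 1509/31.
Buyers pay pb = 1509/31 − 9 = 1230/31; q' = -6 + 9·(1509/31) = 13395/31.
Buyers' price falls by p* − pb = 1392/31 − 1230/31 = 162/31; sellers' price rises by ps − p* = 1509/31 − 1392/31 = 117/31.
So consumers capture (162/31)/9 = 18/31 of each unit of subsidy.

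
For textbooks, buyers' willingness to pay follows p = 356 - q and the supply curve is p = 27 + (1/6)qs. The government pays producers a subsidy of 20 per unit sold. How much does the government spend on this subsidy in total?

Government cost = 41880/7

Pre-subsidy: 356 - q = 27 + (1/6)q gives q* = 282 and p* = 74.
With the subsidy, sellers receive ps = pb + 20 for each unit, where pb is the price buyers pay.
On the curves, pb = 356 - q and ps = 27 + (1/6)q; the wedge ps − pb = 20 gives 27 + (1/6)q − (356 - q) = 20, so q' = 2094/7.
Then pb = 356 − 1·(2094/7) = 398/7 and ps = 27 + (1/6)·(2094/7) = 538/7.
Government outlay = subsidy × quantity = 20 × 2094/7 = 41880/7.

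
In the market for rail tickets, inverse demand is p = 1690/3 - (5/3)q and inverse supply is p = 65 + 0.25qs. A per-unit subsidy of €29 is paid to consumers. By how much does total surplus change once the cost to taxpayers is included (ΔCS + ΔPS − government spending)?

Pre-subsidy: 1690/3 - (5/3)q = 65 + 0.25q gives q* = 260 and p* = 130.
With the rebate, buyers effectively pay pb = ps − 29, where ps is the price sellers receive.
On the curves, pb = 1690/3 - (5/3)q and ps = 65 + 0.25q; the wedge ps − pb = 29 gives 65 + 0.25q − (1690/3 - (5/3)q) = 29, so q' = 6328/23.
Then pb = 1690/3 − (5/3)·(6328/23) = 2410/23 and ps = 65 + 0.25·(6328/23) = 3077/23.
ΔCS = ½(260 + 6328/23)(130 − 2410/23) = 3569320/529; ΔPS = ½(260 + 6328/23)(3077/23 − 130) = 535398/529.
Government spending = 29 × 6328/23 = 183512/23.
Net change = 3569320/529 + 535398/529 − 183512/23 = -5046/23. The loss equals the DWL triangle ½·29·348/23.

Net change in total surplus = -5046/23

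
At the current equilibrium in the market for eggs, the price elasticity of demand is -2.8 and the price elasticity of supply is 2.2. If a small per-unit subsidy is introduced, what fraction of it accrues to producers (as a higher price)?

Producer share = 0.56

For a small subsidy around the equilibrium, the benefit split depends on the relative slopes, which at a point are proportional to the elasticities.
Buyer share = εs/(εs + |εd|) = 2.2/(2.2 + 2.8) = 0.44; seller share = |εd|/(εs + |εd|) = 0.56.
So producers capture 0.56 of the subsidy.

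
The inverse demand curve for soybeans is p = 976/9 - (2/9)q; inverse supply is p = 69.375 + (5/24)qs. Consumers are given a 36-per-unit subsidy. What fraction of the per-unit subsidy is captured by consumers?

Consumer share = 16/31

Pre-subsidy: 976/9 - (2/9)q = 69.375 + (5/24)q gives q* = 2813/31 and p* = 8210/93.
With the rebate, buyers effectively pay pb = ps − 36, where ps is the price sellers receive.
On the curves, pb = 976/9 - (2/9)q and ps = 69.375 + (5/24)q; the wedge ps − pb = 36 gives 69.375 + (5/24)q − (976/9 - (2/9)q) = 36, so q' = 5405/31.
Then pb = 976/9 − (2/9)·(5405/31) = 6482/93 and ps = 69.375 + (5/24)·(5405/31) = 9830/93.
Buyers' price falls by p* − pb = 8210/93 − 6482/93 = 576/31; sellers' price rises by ps − p* = 9830/93 − 8210/93 = 540/31.
So consumers capture (576/31)/36 = 16/31 of each unit of subsidy.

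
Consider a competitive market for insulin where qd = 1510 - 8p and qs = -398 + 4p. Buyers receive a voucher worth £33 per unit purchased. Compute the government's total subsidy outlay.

Government cost = £10758

Pre-subsidy: 1510 - 8p = -398 + 4p gives p* = 159, q* = 238.
With the rebate, buyers effectively pay pb = ps − 33, where ps is the price sellers receive.
Demand in terms of ps becomes qd = 1510 − 8(ps − 33) = 1774 - 8ps. Setting this equal to supply: 1774 - 8ps = -398 + 4ps, so ps = 181.
Buyers pay pb = 181 − 33 = 148; q' = -398 + 4·181 = 326.
Government outlay = subsidy × quantity = 33 × 326 = 10758.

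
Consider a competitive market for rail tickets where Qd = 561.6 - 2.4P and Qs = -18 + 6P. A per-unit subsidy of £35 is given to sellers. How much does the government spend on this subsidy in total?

Government cost = £15960

Pre-subsidy: 561.6 - 2.4P = -18 + 6P gives P* = 69, Q* = 396.
With the subsidy, sellers receive Ps = Pb + 35 for each unit, where Pb is the price buyers pay.
Supply in terms of Pb becomes Qs = -18 + 6(Pb + 35) = 192 + 6Pb. Setting this equal to demand: 561.6 - 2.4Pb = 192 + 6Pb, so Pb = 44.
Sellers receive Ps = 44 + 35 = 79; Q' = 561.6 − 2.4·44 = 456.
Government outlay = subsidy × quantity = 35 × 456 = 15960.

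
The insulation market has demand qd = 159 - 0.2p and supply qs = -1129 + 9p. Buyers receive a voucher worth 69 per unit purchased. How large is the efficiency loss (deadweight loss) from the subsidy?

Pre-subsidy: 159 - 0.2p = -1129 + 9p gives p* = 140, q* = 131.
With the rebate, buyers effectively pay pb = ps − 69, where ps is the price sellers receive.
Demand in terms of ps becomes qd = 159 − 0.2(ps − 69) = 172.8 - 0.2ps. Setting this equal to supply: 172.8 - 0.2ps = -1129 + 9ps, so ps = 141.5.
Buyers pay pb = 141.5 − 69 = 72.5; q' = -1129 + 9·141.5 = 144.5.
The subsidy expands output by 144.5 − 131 = 13.5 past the efficient level; on those units the gap between marginal cost and willingness to pay runs from 0 up to 69.
DWL = ½ × 69 × 13.5 = 465.75.

Deadweight loss = 465.75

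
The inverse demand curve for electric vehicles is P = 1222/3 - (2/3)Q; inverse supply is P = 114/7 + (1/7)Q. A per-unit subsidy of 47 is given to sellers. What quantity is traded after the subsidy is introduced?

Q' = 9199/17

Pre-subsidy: 1222/3 - (2/3)Q = 114/7 + (1/7)Q gives Q* = 8212/17 and P* = 1450/17.
With the subsidy, sellers receive Ps = Pb + 47 for each unit, where Pb is the price buyers pay.
On the curves, Pb = 1222/3 - (2/3)Q and Ps = 114/7 + (1/7)Q; the wedge Ps − Pb = 47 gives 114/7 + (1/7)Q − (1222/3 - (2/3)Q) = 47, so Q' = 9199/17.
Then Pb = 1222/3 − (2/3)·(9199/17) = 792/17 and Ps = 114/7 + (1/7)·(9199/17) = 1591/17.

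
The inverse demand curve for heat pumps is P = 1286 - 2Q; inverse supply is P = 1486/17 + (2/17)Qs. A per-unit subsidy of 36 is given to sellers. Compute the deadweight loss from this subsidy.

Deadweight loss = 306

Pre-subsidy: 1286 - 2Q = 1486/17 + (2/17)Q gives Q* = 566 and P* = 154.
With the subsidy, sellers receive Ps = Pb + 36 for each unit, where Pb is the price buyers pay.
On the curves, Pb = 1286 - 2Q and Ps = 1486/17 + (2/17)Q; the wedge Ps − Pb = 36 gives 1486/17 + (2/17)Q − (1286 - 2Q) = 36, so Q' = 583.
Then Pb = 1286 − 2·583 = 120 and Ps = 1486/17 + (2/17)·583 = 156.
The subsidy expands output by 583 − 566 = 17 past the efficient level; on those units the gap between marginal cost and willingness to pay runs from 0 up to 36.
DWL = ½ × 36 × 17 = 306.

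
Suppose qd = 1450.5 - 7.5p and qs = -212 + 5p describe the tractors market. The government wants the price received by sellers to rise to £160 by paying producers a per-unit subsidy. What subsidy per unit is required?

Required subsidy s = £45 per unit

At a seller price of 160, quantity supplied is -212 + 5·160 = 588.
Buyers absorb 588 only when they pay pb with 1450.5 − 7.5·pb = 588, i.e. pb = 115.
s = ps − pb = 160 − 115 = 45.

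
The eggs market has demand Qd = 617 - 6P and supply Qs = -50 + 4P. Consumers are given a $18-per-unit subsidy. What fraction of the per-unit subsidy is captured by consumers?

Pre-subsidy: 617 - 6P = -50 + 4P gives P* = 66.7, Q* = 216.8.
With the rebate, buyers effectively pay Pb = Ps − 18, where Ps is the price sellers receive.
Demand in terms of Ps becomes Qd = 617 − 6(Ps − 18) = 725 - 6Ps. Setting this equal to supply: 725 - 6Ps = -50 + 4Ps, so Ps = 77.5.
Buyers pay Pb = 77.5 − 18 = 59.5; Q' = -50 + 4·77.5 = 260.
Buyers' price falls by P* − Pb = 66.7 − 59.5 = 7.2; sellers' price rises by Ps − P* = 77.5 − 66.7 = 10.8.
So consumers capture 7.2/18 = 0.4 of each unit of subsidy.

Consumer share = 0.4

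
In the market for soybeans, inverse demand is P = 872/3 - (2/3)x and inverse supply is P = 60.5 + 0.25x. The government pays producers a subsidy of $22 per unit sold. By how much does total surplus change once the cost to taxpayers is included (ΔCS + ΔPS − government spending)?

Net change in total surplus = -$264

Pre-subsidy: 872/3 - (2/3)x = 60.5 + 0.25x gives x* = 2762/11 and P* = 1356/11.
With the subsidy, sellers receive Ps = Pb + 22 for each unit, where Pb is the price buyers pay.
On the curves, Pb = 872/3 - (2/3)x and Ps = 60.5 + 0.25x; the wedge Ps − Pb = 22 gives 60.5 + 0.25x − (872/3 - (2/3)x) = 22, so x' = 3026/11.
Then Pb = 872/3 − (2/3)·(3026/11) = 1180/11 and Ps = 60.5 + 0.25·(3026/11) = 1422/11.
ΔCS = ½(2762/11 + 3026/11)(1356/11 − 1180/11) = 46304/11; ΔPS = ½(2762/11 + 3026/11)(1422/11 − 1356/11) = 17364/11.
Government spending = 22 × 3026/11 = 6052.
Net change = 46304/11 + 17364/11 − 6052 = -264. The loss equals the DWL triangle ½·22·24.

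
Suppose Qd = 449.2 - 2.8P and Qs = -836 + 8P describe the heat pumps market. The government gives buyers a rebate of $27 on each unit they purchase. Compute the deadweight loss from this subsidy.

Pre-subsidy: 449.2 - 2.8P = -836 + 8P gives P* = 119, Q* = 116.
With the rebate, buyers effectively pay Pb = Ps − 27, where Ps is the price sellers receive.
Demand in terms of Ps becomes Qd = 449.2 − 2.8(Ps − 27) = 524.8 - 2.8Ps. Setting this equal to supply: 524.8 - 2.8Ps = -836 + 8Ps, so Ps = 126.
Buyers pay Pb = 126 − 27 = 99; Q' = -836 + 8·126 = 172.
The subsidy expands output by 172 − 116 = 56 past the efficient level; on those units the gap between marginal cost and willingness to pay runs from 0 up to 27.
DWL = ½ × 27 × 56 = 756.

Deadweight loss = $756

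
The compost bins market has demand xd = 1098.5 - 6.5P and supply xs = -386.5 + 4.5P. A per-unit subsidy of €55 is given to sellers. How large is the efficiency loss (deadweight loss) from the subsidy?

Deadweight loss = €4021.875

Pre-subsidy: 1098.5 - 6.5P = -386.5 + 4.5P gives P* = 135, x* = 221.
With the subsidy, sellers receive Ps = Pb + 55 for each unit, where Pb is the price buyers pay.
Supply in terms of Pb becomes xs = -386.5 + 4.5(Pb + 55) = -139 + 4.5Pb. Setting this equal to demand: 1098.5 - 6.5Pb = -139 + 4.5Pb, so Pb = 112.5.
Sellers receive Ps = 112.5 + 55 = 167.5; x' = 1098.5 − 6.5·112.5 = 367.25.
The subsidy expands output by 367.25 − 221 = 146.25 past the efficient level; on those units the gap between marginal cost and willingness to pay runs from 0 up to 55.
DWL = ½ × 55 × 146.25 = 4021.875.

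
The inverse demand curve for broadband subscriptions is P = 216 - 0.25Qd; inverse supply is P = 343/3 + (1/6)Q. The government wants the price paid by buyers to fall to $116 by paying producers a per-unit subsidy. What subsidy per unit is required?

Required subsidy s = $65 per unit

At a buyer price of 116, quantity demanded is 864 − 4·116 = 400.
Sellers supply 400 only when they receive Ps = 343/3 + (1/6)·400 = 181.
s = Ps − Pb = 181 − 116 = 65.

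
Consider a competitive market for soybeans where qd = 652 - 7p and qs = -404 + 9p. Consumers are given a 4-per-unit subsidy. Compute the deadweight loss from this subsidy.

Deadweight loss = 31.5

Pre-subsidy: 652 - 7p = -404 + 9p gives p* = 66, q* = 190.
With the rebate, buyers effectively pay pb = ps − 4, where ps is the price sellers receive.
Demand in terms of ps becomes qd = 652 − 7(ps − 4) = 680 - 7ps. Setting this equal to supply: 680 - 7ps = -404 + 9ps, so ps = 67.75.
Buyers pay pb = 67.75 − 4 = 63.75; q' = -404 + 9·67.75 = 205.75.
The subsidy expands output by 205.75 − 190 = 15.75 past the efficient level; on those units the gap between marginal cost and willingness to pay runs from 0 up to 4.
DWL = ½ × 4 × 15.75 = 31.5.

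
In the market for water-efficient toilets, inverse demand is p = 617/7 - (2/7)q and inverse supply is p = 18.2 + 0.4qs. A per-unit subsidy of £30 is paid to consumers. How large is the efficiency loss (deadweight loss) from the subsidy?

Deadweight loss = £656.25

Pre-subsidy: 617/7 - (2/7)q = 18.2 + 0.4q gives q* = 102 and p* = 59.
With the rebate, buyers effectively pay pb = ps − 30, where ps is the price sellers receive.
On the curves, pb = 617/7 - (2/7)q and ps = 18.2 + 0.4q; the wedge ps − pb = 30 gives 18.2 + 0.4q − (617/7 - (2/7)q) = 30, so q' = 145.75.
Then pb = 617/7 − (2/7)·145.75 = 46.5 and ps = 18.2 + 0.4·145.75 = 76.5.
The subsidy expands output by 145.75 − 102 = 43.75 past the efficient level; on those units the gap between marginal cost and willingness to pay runs from 0 up to 30.
DWL = ½ × 30 × 43.75 = 656.25.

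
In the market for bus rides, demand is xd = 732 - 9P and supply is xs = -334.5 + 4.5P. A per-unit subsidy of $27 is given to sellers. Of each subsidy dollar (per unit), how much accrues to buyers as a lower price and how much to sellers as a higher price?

Buyers gain $9 per unit; sellers gain $18 per unit

Pre-subsidy: 732 - 9P = -334.5 + 4.5P gives P* = 79, x* = 21.
With the subsidy, sellers receive Ps = Pb + 27 for each unit, where Pb is the price buyers pay.
Supply in terms of Pb becomes xs = -334.5 + 4.5(Pb + 27) = -213 + 4.5Pb. Setting this equal to demand: 732 - 9Pb = -213 + 4.5Pb, so Pb = 70.
Sellers receive Ps = 70 + 27 = 97; x' = 732 − 9·70 = 102.
Buyers' price falls by P* − Pb = 79 − 70 = 9; sellers' price rises by Ps − P* = 97 − 79 = 18.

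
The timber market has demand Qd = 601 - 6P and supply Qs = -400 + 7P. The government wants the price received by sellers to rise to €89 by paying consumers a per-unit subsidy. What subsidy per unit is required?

Required subsidy s = €26 per unit

At a seller price of 89, quantity supplied is -400 + 7·89 = 223.
Buyers absorb 223 only when they pay Pb with 601 − 6·Pb = 223, i.e. Pb = 63.
s = Ps − Pb = 89 − 63 = 26.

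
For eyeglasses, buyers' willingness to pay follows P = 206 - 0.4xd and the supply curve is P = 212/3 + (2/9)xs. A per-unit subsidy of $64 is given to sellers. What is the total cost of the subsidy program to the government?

Pre-subsidy: 206 - 0.4x = 212/3 + (2/9)x gives x* = 217.5 and P* = 119.
With the subsidy, sellers receive Ps = Pb + 64 for each unit, where Pb is the price buyers pay.
On the curves, Pb = 206 - 0.4x and Ps = 212/3 + (2/9)x; the wedge Ps − Pb = 64 gives 212/3 + (2/9)x − (206 - 0.4x) = 64, so x' = 4485/14.
Then Pb = 206 − 0.4·(4485/14) = 545/7 and Ps = 212/3 + (2/9)·(4485/14) = 993/7.
Government outlay = subsidy × quantity = 64 × 4485/14 = 143520/7.

Government cost = 143520/7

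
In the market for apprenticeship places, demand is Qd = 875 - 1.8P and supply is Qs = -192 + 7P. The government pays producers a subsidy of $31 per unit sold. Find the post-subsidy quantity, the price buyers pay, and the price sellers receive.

Pre-subsidy: 875 - 1.8P = -192 + 7P gives P* = 121.25, Q* = 656.75.
With the subsidy, sellers receive Ps = Pb + 31 for each unit, where Pb is the price buyers pay.
Supply in terms of Pb becomes Qs = -192 + 7(Pb + 31) = 25 + 7Pb. Setting this equal to demand: 875 - 1.8Pb = 25 + 7Pb, so Pb = 2125/22.
Sellers receive Ps = 2125/22 + 31 = 2807/22; Q' = 875 − 1.8·(2125/22) = 15425/22.

Q' = 15425/22; buyers pay 2125/22; sellers receive 2807/22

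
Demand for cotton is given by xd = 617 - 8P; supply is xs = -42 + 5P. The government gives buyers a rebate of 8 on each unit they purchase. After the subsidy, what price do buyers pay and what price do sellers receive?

Buyers pay 619/13; sellers receive 723/13

Pre-subsidy: 617 - 8P = -42 + 5P gives P* = 659/13, x* = 2749/13.
With the rebate, buyers effectively pay Pb = Ps − 8, where Ps is the price sellers receive.
Demand in terms of Ps becomes xd = 617 − 8(Ps − 8) = 681 - 8Ps. Setting this equal to supply: 681 - 8Ps = -42 + 5Ps, so Ps = 723/13.
Buyers pay Pb = 723/13 − 8 = 619/13; x' = -42 + 5·(723/13) = 3069/13.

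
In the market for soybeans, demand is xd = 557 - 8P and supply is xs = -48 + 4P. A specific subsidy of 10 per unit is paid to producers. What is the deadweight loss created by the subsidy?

Deadweight loss = 400/3

Pre-subsidy: 557 - 8P = -48 + 4P gives P* = 605/12, x* = 461/3.
With the subsidy, sellers receive Ps = Pb + 10 for each unit, where Pb is the price buyers pay.
Supply in terms of Pb becomes xs = -48 + 4(Pb + 10) = -8 + 4Pb. Setting this equal to demand: 557 - 8Pb = -8 + 4Pb, so Pb = 565/12.
Sellers receive Ps = 565/12 + 10 = 685/12; x' = 557 − 8·(565/12) = 541/3.
The subsidy expands output by 541/3 − 461/3 = 80/3 past the efficient level; on those units the gap between marginal cost and willingness to pay runs from 0 up to 10.
DWL = ½ × 10 × 80/3 = 400/3.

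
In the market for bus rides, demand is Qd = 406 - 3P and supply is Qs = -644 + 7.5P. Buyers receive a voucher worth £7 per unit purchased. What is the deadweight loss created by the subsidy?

Deadweight loss = £52.5

Pre-subsidy: 406 - 3P = -644 + 7.5P gives P* = 100, Q* = 106.
With the rebate, buyers effectively pay Pb = Ps − 7, where Ps is the price sellers receive.
Demand in terms of Ps becomes Qd = 406 − 3(Ps − 7) = 427 - 3Ps. Setting this equal to supply: 427 - 3Ps = -644 + 7.5Ps, so Ps = 102.
Buyers pay Pb = 102 − 7 = 95; Q' = -644 + 7.5·102 = 121.
The subsidy expands output by 121 − 106 = 15 past the efficient level; on those units the gap between marginal cost and willingness to pay runs from 0 up to 7.
DWL = ½ × 7 × 15 = 52.5.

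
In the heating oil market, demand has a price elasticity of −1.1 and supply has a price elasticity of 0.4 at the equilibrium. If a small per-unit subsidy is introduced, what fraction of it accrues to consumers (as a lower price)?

Consumer share = 4/15

For a small subsidy around the equilibrium, the benefit split depends on the relative slopes, which at a point are proportional to the elasticities.
Buyer share = εs/(εs + |εd|) = 0.4/(0.4 + 1.1) = 4/15; seller share = |εd|/(εs + |εd|) = 11/15.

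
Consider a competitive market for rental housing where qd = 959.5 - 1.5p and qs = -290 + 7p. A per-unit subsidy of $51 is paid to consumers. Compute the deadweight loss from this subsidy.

Pre-subsidy: 959.5 - 1.5p = -290 + 7p gives p* = 147, q* = 739.
With the rebate, buyers effectively pay pb = ps − 51, where ps is the price sellers receive.
Demand in terms of ps becomes qd = 959.5 − 1.5(ps − 51) = 1036 - 1.5ps. Setting this equal to supply: 1036 - 1.5ps = -290 + 7ps, so ps = 156.
Buyers pay pb = 156 − 51 = 105; q' = -290 + 7·156 = 802.
The subsidy expands output by 802 − 739 = 63 past the efficient level; on those units the gap between marginal cost and willingness to pay runs from 0 up to 51.
DWL = ½ × 51 × 63 = 1606.5.

Deadweight loss = $1606.5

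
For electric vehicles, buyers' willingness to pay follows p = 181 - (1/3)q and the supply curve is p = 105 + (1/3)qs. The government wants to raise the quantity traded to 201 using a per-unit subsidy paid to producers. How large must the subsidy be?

Required subsidy s = 58 per unit

At q = 201, from the demand curve buyers pay pb = 181 − (1/3)·201 = 114; from the supply curve sellers need ps = 105 + (1/3)·201 = 172.
The subsidy must fill the gap: s = ps − pb = 172 − 114 = 58.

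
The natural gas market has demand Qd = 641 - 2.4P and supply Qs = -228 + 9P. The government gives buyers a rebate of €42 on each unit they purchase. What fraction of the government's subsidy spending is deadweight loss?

DWL / government spending = 84/1135

Pre-subsidy: 641 - 2.4P = -228 + 9P gives P* = 4345/57, Q* = 8703/19.
With the rebate, buyers effectively pay Pb = Ps − 42, where Ps is the price sellers receive.
Demand in terms of Ps becomes Qd = 641 − 2.4(Ps − 42) = 741.8 - 2.4Ps. Setting this equal to supply: 741.8 - 2.4Ps = -228 + 9Ps, so Ps = 4849/57.
Buyers pay Pb = 4849/57 − 42 = 2455/57; Q' = -228 + 9·(4849/57) = 10215/19.
ΔCS = ½(8703/19 + 10215/19)(4345/57 − 2455/57) = 5959170/361; ΔPS = ½(8703/19 + 10215/19)(4849/57 − 4345/57) = 1589112/361.
Government spending = 42 × 10215/19 = 429030/19.
DWL = ½ × 42 × (10215/19 − 8703/19) = 31752/19; fraction = (31752/19) / (429030/19) = 84/1135.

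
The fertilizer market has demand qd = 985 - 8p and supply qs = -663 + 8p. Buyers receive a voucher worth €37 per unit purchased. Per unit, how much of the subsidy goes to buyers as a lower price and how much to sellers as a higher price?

Buyers gain €18.5 per unit; sellers gain €18.5 per unit

Pre-subsidy: 985 - 8p = -663 + 8p gives p* = 103, q* = 161.
With the rebate, buyers effectively pay pb = ps − 37, where ps is the price sellers receive.
Demand in terms of ps becomes qd = 985 − 8(ps − 37) = 1281 - 8ps. Setting this equal to supply: 1281 - 8ps = -663 + 8ps, so ps = 121.5.
Buyers pay pb = 121.5 − 37 = 84.5; q' = -663 + 8·121.5 = 309.
Buyers' price falls by p* − pb = 103 − 84.5 = 18.5; sellers' price rises by ps − p* = 121.5 − 103 = 18.5.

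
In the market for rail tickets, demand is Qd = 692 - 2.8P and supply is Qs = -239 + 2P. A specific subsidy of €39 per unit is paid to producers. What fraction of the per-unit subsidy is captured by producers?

Producer share = 7/12

Pre-subsidy: 692 - 2.8P = -239 + 2P gives P* = 4655/24, Q* = 1787/12.
With the subsidy, sellers receive Ps = Pb + 39 for each unit, where Pb is the price buyers pay.
Supply in terms of Pb becomes Qs = -239 + 2(Pb + 39) = -161 + 2Pb. Setting this equal to demand: 692 - 2.8Pb = -161 + 2Pb, so Pb = 4265/24.
Sellers receive Ps = 4265/24 + 39 = 5201/24; Q' = 692 − 2.8·(4265/24) = 2333/12.
Buyers' price falls by P* − Pb = 4655/24 − 4265/24 = 16.25; sellers' price rises by Ps − P* = 5201/24 − 4655/24 = 22.75.
So producers capture 22.75/39 = 7/12 of each unit of subsidy.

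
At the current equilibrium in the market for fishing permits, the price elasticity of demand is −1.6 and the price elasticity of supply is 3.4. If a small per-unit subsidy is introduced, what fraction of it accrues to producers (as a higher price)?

Producer share = 0.32

For a small subsidy around the equilibrium, the benefit split depends on the relative slopes, which at a point are proportional to the elasticities.
Buyer share = εs/(εs + |εd|) = 3.4/(3.4 + 1.6) = 0.68; seller share = |εd|/(εs + |εd|) = 0.32.
So producers capture 0.32 of the subsidy.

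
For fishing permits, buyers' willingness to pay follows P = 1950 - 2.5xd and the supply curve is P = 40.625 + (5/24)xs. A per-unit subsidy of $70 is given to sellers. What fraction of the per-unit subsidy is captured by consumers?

Pre-subsidy: 1950 - 2.5x = 40.625 + (5/24)x gives x* = 705 and P* = 187.5.
With the subsidy, sellers receive Ps = Pb + 70 for each unit, where Pb is the price buyers pay.
On the curves, Pb = 1950 - 2.5x and Ps = 40.625 + (5/24)x; the wedge Ps − Pb = 70 gives 40.625 + (5/24)x − (1950 - 2.5x) = 70, so x' = 9501/13.
Then Pb = 1950 − 2.5·(9501/13) = 3195/26 and Ps = 40.625 + (5/24)·(9501/13) = 5015/26.
Buyers' price falls by P* − Pb = 187.5 − 3195/26 = 840/13; sellers' price rises by Ps − P* = 5015/26 − 187.5 = 70/13.
So consumers capture (840/13)/70 = 12/13 of each unit of subsidy.

Consumer share = 12/13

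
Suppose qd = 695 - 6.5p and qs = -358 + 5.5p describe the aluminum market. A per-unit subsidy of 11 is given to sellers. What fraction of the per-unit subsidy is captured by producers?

Producer share = 13/24

Pre-subsidy: 695 - 6.5p = -358 + 5.5p gives p* = 87.75, q* = 124.625.
With the subsidy, sellers receive ps = pb + 11 for each unit, where pb is the price buyers pay.
Supply in terms of pb becomes qs = -358 + 5.5(pb + 11) = -297.5 + 5.5pb. Setting this equal to demand: 695 - 6.5pb = -297.5 + 5.5pb, so pb = 1985/24.
Sellers receive ps = 1985/24 + 11 = 2249/24; q' = 695 − 6.5·(1985/24) = 7555/48.
Buyers' price falls by p* − pb = 87.75 − 1985/24 = 121/24; sellers' price rises by ps − p* = 2249/24 − 87.75 = 143/24.
So producers capture (143/24)/11 = 13/24 of each unit of subsidy.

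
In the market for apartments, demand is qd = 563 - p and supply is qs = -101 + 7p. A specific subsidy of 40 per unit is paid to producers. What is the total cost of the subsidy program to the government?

Government cost = 20600

Pre-subsidy: 563 - p = -101 + 7p gives p* = 83, q* = 480.
With the subsidy, sellers receive ps = pb + 40 for each unit, where pb is the price buyers pay.
Supply in terms of pb becomes qs = -101 + 7(pb + 40) = 179 + 7pb. Setting this equal to demand: 563 - pb = 179 + 7pb, so pb = 48.
Sellers receive ps = 48 + 40 = 88; q' = 563 − 1·48 = 515.
Government outlay = subsidy × quantity = 40 × 515 = 20600.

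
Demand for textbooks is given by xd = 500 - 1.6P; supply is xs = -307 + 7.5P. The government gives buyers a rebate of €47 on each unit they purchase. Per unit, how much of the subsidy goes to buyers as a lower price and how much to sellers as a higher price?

Pre-subsidy: 500 - 1.6P = -307 + 7.5P gives P* = 8070/91, x* = 32588/91.
With the rebate, buyers effectively pay Pb = Ps − 47, where Ps is the price sellers receive.
Demand in terms of Ps becomes xd = 500 − 1.6(Ps − 47) = 575.2 - 1.6Ps. Setting this equal to supply: 575.2 - 1.6Ps = -307 + 7.5Ps, so Ps = 8822/91.
Buyers pay Pb = 8822/91 − 47 = 4545/91; x' = -307 + 7.5·(8822/91) = 38228/91.
Buyers' price falls by P* − Pb = 8070/91 − 4545/91 = 3525/91; sellers' price rises by Ps − P* = 8822/91 − 8070/91 = 752/91.

Buyers gain 3525/91 per unit; sellers gain 752/91 per unit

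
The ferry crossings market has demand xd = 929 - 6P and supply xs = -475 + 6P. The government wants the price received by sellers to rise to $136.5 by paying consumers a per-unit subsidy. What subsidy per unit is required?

At a seller price of 136.5, quantity supplied is -475 + 6·136.5 = 344.
Buyers absorb 344 only when they pay Pb with 929 − 6·Pb = 344, i.e. Pb = 97.5.
s = Ps − Pb = 136.5 − 97.5 = 39.

Required subsidy s = $39 per unit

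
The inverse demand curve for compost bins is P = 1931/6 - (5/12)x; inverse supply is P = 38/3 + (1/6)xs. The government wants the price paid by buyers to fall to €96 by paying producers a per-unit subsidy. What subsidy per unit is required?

Required subsidy s = €7 per unit

At a buyer price of 96, quantity demanded is 772.4 − 2.4·96 = 542.
Sellers supply 542 only when they receive Ps = 38/3 + (1/6)·542 = 103.
s = Ps − Pb = 103 − 96 = 7.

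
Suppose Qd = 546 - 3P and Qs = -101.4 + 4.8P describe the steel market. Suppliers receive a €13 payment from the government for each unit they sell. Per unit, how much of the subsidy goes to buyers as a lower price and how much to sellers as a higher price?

Pre-subsidy: 546 - 3P = -101.4 + 4.8P gives P* = 83, Q* = 297.
With the subsidy, sellers receive Ps = Pb + 13 for each unit, where Pb is the price buyers pay.
Supply in terms of Pb becomes Qs = -101.4 + 4.8(Pb + 13) = -39 + 4.8Pb. Setting this equal to demand: 546 - 3Pb = -39 + 4.8Pb, so Pb = 75.
Sellers receive Ps = 75 + 13 = 88; Q' = 546 − 3·75 = 321.
Buyers' price falls by P* − Pb = 83 − 75 = 8; sellers' price rises by Ps − P* = 88 − 83 = 5.

Buyers gain €8 per unit; sellers gain €5 per unit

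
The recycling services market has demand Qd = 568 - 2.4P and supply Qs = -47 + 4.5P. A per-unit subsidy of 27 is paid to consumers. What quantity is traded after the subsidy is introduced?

Q' = 9116/23

Pre-subsidy: 568 - 2.4P = -47 + 4.5P gives P* = 2050/23, Q* = 8144/23.
With the rebate, buyers effectively pay Pb = Ps − 27, where Ps is the price sellers receive.
Demand in terms of Ps becomes Qd = 568 − 2.4(Ps − 27) = 632.8 - 2.4Ps. Setting this equal to supply: 632.8 - 2.4Ps = -47 + 4.5Ps, so Ps = 2266/23.
Buyers pay Pb = 2266/23 − 27 = 1645/23; Q' = -47 + 4.5·(2266/23) = 9116/23.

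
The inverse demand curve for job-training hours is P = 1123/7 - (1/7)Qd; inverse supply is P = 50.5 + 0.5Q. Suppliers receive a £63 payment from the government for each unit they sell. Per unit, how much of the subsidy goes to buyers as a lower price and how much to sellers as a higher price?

Buyers gain £14 per unit; sellers gain £49 per unit

Pre-subsidy: 1123/7 - (1/7)Q = 50.5 + 0.5Q gives Q* = 171 and P* = 136.
With the subsidy, sellers receive Ps = Pb + 63 for each unit, where Pb is the price buyers pay.
On the curves, Pb = 1123/7 - (1/7)Q and Ps = 50.5 + 0.5Q; the wedge Ps − Pb = 63 gives 50.5 + 0.5Q − (1123/7 - (1/7)Q) = 63, so Q' = 269.
Then Pb = 1123/7 − (1/7)·269 = 122 and Ps = 50.5 + 0.5·269 = 185.
Buyers' price falls by P* − Pb = 136 − 122 = 14; sellers' price rises by Ps − P* = 185 − 136 = 49.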